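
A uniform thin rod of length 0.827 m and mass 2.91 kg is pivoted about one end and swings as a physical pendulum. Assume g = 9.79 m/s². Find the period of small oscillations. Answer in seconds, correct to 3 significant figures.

For a physical pendulum T = 2π√(I/(mgd)), with d = 0.4135 m from pivot to centre of mass.
I_cm = mL²/12 = 2.91 × 0.827²/12 = 0.1659 kg·m²; I = I_cm + md² = 0.1659 + 2.91 × 0.4135² = 0.6634 kg·m².
T = 2π√(0.6634/(2.91 × 9.79 × 0.4135)) = 1.49 s.

1.49 s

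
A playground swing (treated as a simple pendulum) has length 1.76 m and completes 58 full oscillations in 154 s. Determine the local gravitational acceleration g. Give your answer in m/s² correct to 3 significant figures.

9.86 m/s²

T = 154/58 = 2.655 s.
From T = 2π√(L/g), g = 4π²L/T² = 4π² × 1.76/2.655² = 9.86 m/s².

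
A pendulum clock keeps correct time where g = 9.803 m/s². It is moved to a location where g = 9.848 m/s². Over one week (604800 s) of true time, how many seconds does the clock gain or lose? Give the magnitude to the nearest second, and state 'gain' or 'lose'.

gain 1387 s

The clock's period scales as T ∝ 1/√g, so T'/T = √(9.803/9.848) = 0.997713.
In 604800 s of true time the clock registers 604800/0.997713 = 606186.6 s, so it gains 1387 s.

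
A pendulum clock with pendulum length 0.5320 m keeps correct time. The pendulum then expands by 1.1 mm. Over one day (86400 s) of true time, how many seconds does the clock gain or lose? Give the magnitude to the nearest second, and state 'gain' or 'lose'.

lose 89 s

T ∝ √L, so T'/T = √(0.53310/0.5320) = 1.00103.
In 86400 s of true time the clock registers 86400/1.00103 = 86310.8 s, so it loses 89 s.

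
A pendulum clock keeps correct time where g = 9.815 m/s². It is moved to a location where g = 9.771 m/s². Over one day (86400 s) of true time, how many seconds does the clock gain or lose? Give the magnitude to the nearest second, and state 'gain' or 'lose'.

The clock's period scales as T ∝ 1/√g, so T'/T = √(9.815/9.771) = 1.00225.
In 86400 s of true time the clock registers 86400/1.00225 = 86206.1 s, so it loses 194 s.

lose 194 s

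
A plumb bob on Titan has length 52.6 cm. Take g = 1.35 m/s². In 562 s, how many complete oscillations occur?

T = 2π√(L/g) = 2π√(0.526/1.35) = 3.922 s.
Number of complete oscillations = ⌊562/3.922⌋ = ⌊143.3⌋ = 143.

143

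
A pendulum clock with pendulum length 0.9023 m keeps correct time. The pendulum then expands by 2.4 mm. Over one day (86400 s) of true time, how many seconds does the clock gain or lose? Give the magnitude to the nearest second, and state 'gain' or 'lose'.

lose 115 s

T ∝ √L, so T'/T = √(0.90470/0.9023) = 1.00133.
In 86400 s of true time the clock registers 86400/1.00133 = 86285.3 s, so it loses 115 s.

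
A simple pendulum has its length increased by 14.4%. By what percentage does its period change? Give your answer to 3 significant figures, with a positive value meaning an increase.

T ∝ √L, so T'/T = √(1.144) = 1.070.
Percentage change in T = (1.070 − 1) × 100% = 6.96%.

6.96%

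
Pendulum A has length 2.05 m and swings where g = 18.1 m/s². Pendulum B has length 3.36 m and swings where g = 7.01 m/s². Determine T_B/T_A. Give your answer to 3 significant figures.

T = 2π√(L/g), so T_B/T_A = √((L_B/g_B)/(L_A/g_A)) = √((3.36/7.01)/(2.05/18.1)) = 2.06.

2.06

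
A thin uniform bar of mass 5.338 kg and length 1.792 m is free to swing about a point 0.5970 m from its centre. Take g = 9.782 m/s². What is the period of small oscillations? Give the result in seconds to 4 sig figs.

For a physical pendulum T = 2π√(I/(mgd)), with d = 0.59700 m from pivot to centre of mass.
I_cm = mL²/12 = 5.338 × 1.792²/12 = 1.4285 kg·m²; I = I_cm + md² = 1.4285 + 5.338 × 0.59700² = 3.3310 kg·m².
T = 2π√(3.3310/(5.338 × 9.782 × 0.59700)) = 2.054 s.

2.054 s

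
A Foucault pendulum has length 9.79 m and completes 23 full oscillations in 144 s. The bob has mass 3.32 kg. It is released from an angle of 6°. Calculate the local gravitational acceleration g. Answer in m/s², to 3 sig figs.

9.86 m/s²

T = 144/23 = 6.261 s.
From T = 2π√(L/g), g = 4π²L/T² = 4π² × 9.79/6.261² = 9.86 m/s².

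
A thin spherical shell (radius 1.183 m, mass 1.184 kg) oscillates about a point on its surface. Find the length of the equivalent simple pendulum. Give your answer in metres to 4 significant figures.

The equivalent simple-pendulum length is L_eq = I/(md), where I is about the pivot and d = 1.1830 m.
I_cm = (2/3)mR² = 1.1047 kg·m², so I = I_cm + md² = 1.1047 + 1.6570 = 2.7617 kg·m².
L_eq = 2.7617/(1.184 × 1.1830) = 1.972 m.

1.972 m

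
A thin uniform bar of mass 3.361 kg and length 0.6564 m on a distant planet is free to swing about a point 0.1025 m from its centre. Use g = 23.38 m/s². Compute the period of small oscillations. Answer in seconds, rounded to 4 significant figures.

For a physical pendulum T = 2π√(I/(mgd)), with d = 0.10250 m from pivot to centre of mass.
I_cm = mL²/12 = 3.361 × 0.6564²/12 = 0.12068 kg·m²; I = I_cm + md² = 0.12068 + 3.361 × 0.10250² = 0.15599 kg·m².
T = 2π√(0.15599/(3.361 × 23.38 × 0.10250)) = 0.8744 s.

0.8744 s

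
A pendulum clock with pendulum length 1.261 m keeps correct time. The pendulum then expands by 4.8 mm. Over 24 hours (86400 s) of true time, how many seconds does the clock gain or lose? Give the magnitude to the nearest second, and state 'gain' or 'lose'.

T ∝ √L, so T'/T = √(1.26580/1.261) = 1.00190.
In 86400 s of true time the clock registers 86400/1.00190 = 86236.0 s, so it loses 164 s.

lose 164 s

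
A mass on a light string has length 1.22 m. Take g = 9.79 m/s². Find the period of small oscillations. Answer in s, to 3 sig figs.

T = 2π√(L/g) = 2π√(1.22/9.79) = 2π × 0.3530 = 2.22 s.

2.22 s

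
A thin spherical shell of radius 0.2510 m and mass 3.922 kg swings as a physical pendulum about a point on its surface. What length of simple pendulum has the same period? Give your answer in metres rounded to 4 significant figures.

0.4183 m

The equivalent simple-pendulum length is L_eq = I/(md), where I is about the pivot and d = 0.25100 m.
I_cm = (2/3)mR² = 0.16473 kg·m², so I = I_cm + md² = 0.16473 + 0.24709 = 0.41182 kg·m².
L_eq = 0.41182/(3.922 × 0.25100) = 0.4183 m.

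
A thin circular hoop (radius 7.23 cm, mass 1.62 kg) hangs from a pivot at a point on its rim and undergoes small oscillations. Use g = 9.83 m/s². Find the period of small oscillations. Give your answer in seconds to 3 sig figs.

0.762 s

I_cm = mr² = 0.008468 kg·m². The pivot is at distance d = 0.0723 m from the centre of mass.
By the parallel-axis theorem, I = I_cm + md² = 0.008468 + 0.008468 = 0.01694 kg·m².
T = 2π√(I/(mgd)) = 2π√(0.01694/(1.62 × 9.83 × 0.0723)) = 0.762 s.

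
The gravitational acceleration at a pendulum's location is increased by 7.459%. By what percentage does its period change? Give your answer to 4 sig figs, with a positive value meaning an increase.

T ∝ 1/√g, so T'/T = 1/√(1.0746) = 0.96467.
Percentage change in T = (0.96467 − 1) × 100% = -3.533%.

-3.533%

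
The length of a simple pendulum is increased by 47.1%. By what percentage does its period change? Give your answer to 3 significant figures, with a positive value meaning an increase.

T ∝ √L, so T'/T = √(1.471) = 1.213.
Percentage change in T = (1.213 − 1) × 100% = 21.3%.

21.3%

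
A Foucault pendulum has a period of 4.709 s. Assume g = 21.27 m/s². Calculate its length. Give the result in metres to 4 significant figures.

From T = 2π√(L/g), L = gT²/(4π²) = 21.27 × 4.7090²/(4π²) = 11.95 m.

11.95 m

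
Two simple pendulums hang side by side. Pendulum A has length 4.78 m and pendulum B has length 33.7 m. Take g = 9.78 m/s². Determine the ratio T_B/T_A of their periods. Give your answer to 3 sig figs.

2.66

T ∝ √L, so T_B/T_A = √(L_B/L_A) = √(33.7/4.78) = 2.66.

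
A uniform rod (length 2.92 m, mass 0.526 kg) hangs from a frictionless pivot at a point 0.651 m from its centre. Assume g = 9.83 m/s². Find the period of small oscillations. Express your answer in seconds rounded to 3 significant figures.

For a physical pendulum T = 2π√(I/(mgd)), with d = 0.6510 m from pivot to centre of mass.
I_cm = mL²/12 = 0.526 × 2.92²/12 = 0.3737 kg·m²; I = I_cm + md² = 0.3737 + 0.526 × 0.6510² = 0.5967 kg·m².
T = 2π√(0.5967/(0.526 × 9.83 × 0.6510)) = 2.65 s.

2.65 s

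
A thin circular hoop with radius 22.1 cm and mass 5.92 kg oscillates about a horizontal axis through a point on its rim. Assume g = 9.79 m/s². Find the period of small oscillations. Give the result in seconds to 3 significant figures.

1.34 s

I_cm = mr² = 0.2891 kg·m². The pivot is at distance d = 0.221 m from the centre of mass.
By the parallel-axis theorem, I = I_cm + md² = 0.2891 + 0.2891 = 0.5783 kg·m².
T = 2π√(I/(mgd)) = 2π√(0.5783/(5.92 × 9.79 × 0.221)) = 1.34 s.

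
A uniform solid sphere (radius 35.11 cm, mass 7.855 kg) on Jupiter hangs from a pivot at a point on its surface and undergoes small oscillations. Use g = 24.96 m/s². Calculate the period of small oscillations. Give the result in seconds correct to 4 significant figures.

I_cm = (2/5)mr² = 0.38732 kg·m². The pivot is at distance d = 0.3511 m from the centre of mass.
By the parallel-axis theorem, I = I_cm + md² = 0.38732 + 0.96830 = 1.3556 kg·m².
T = 2π√(I/(mgd)) = 2π√(1.3556/(7.855 × 24.96 × 0.3511)) = 0.8817 s.

0.8817 s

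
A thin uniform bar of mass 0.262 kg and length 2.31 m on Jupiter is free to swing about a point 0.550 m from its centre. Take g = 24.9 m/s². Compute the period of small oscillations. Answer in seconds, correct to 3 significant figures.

For a physical pendulum T = 2π√(I/(mgd)), with d = 0.5500 m from pivot to centre of mass.
I_cm = mL²/12 = 0.262 × 2.31²/12 = 0.1165 kg·m²; I = I_cm + md² = 0.1165 + 0.262 × 0.5500² = 0.1958 kg·m².
T = 2π√(0.1958/(0.262 × 24.9 × 0.5500)) = 1.47 s.

1.47 s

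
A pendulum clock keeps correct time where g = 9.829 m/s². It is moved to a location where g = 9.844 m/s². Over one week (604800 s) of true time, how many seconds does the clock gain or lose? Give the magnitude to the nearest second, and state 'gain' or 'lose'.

gain 461 s

The clock's period scales as T ∝ 1/√g, so T'/T = √(9.829/9.844) = 0.999238.
In 604800 s of true time the clock registers 604800/0.999238 = 605261.3 s, so it gains 461 s.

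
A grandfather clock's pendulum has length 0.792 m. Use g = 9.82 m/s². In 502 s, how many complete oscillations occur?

T = 2π√(L/g) = 2π√(0.792/9.82) = 1.784 s.
Number of complete oscillations = ⌊502/1.784⌋ = ⌊281.3⌋ = 281.

281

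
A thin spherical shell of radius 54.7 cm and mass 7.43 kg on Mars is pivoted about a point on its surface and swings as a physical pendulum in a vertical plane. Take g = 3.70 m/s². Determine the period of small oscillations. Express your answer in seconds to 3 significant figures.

I_cm = (2/3)mr² = 1.482 kg·m². The pivot is at distance d = 0.547 m from the centre of mass.
By the parallel-axis theorem, I = I_cm + md² = 1.482 + 2.223 = 3.705 kg·m².
T = 2π√(I/(mgd)) = 2π√(3.705/(7.43 × 3.70 × 0.547)) = 3.12 s.

3.12 s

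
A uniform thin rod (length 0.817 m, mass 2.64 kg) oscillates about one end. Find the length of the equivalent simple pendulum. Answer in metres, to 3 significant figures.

0.545 m

The equivalent simple-pendulum length is L_eq = I/(md), where I is about the pivot and d = 0.4085 m.
I_cm = (1/12)mL² = 0.1468 kg·m², so I = I_cm + md² = 0.1468 + 0.4405 = 0.5874 kg·m².
L_eq = 0.5874/(2.64 × 0.4085) = 0.545 m.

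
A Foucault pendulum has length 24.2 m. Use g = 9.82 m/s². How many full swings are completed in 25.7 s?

T = 2π√(L/g) = 2π√(24.2/9.82) = 9.864 s.
Number of complete oscillations = ⌊25.7/9.864⌋ = ⌊2.606⌋ = 2.

2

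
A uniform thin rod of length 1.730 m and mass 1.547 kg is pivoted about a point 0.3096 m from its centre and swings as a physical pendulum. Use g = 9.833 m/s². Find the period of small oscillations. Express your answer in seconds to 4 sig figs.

2.116 s

For a physical pendulum T = 2π√(I/(mgd)), with d = 0.30960 m from pivot to centre of mass.
I_cm = mL²/12 = 1.547 × 1.730²/12 = 0.38583 kg·m²; I = I_cm + md² = 0.38583 + 1.547 × 0.30960² = 0.53412 kg·m².
T = 2π√(0.53412/(1.547 × 9.833 × 0.30960)) = 2.116 s.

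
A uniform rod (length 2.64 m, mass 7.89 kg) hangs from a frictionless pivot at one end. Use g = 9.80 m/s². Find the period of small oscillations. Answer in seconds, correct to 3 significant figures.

For a physical pendulum T = 2π√(I/(mgd)), with d = 1.320 m from pivot to centre of mass.
I_cm = mL²/12 = 7.89 × 2.64²/12 = 4.583 kg·m²; I = I_cm + md² = 4.583 + 7.89 × 1.320² = 18.33 kg·m².
T = 2π√(18.33/(7.89 × 9.80 × 1.320)) = 2.66 s.

2.66 s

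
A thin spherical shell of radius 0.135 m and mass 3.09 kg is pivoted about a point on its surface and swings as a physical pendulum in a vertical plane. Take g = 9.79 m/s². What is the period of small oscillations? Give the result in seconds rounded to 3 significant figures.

0.953 s

I_cm = (2/3)mr² = 0.03754 kg·m². The pivot is at distance d = 0.135 m from the centre of mass.
By the parallel-axis theorem, I = I_cm + md² = 0.03754 + 0.05632 = 0.09386 kg·m².
T = 2π√(I/(mgd)) = 2π√(0.09386/(3.09 × 9.79 × 0.135)) = 0.953 s.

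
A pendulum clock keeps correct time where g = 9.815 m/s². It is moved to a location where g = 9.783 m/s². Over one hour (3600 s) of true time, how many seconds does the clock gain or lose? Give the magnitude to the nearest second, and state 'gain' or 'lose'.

lose 6 s

The clock's period scales as T ∝ 1/√g, so T'/T = √(9.815/9.783) = 1.00163.
In 3600 s of true time the clock registers 3600/1.00163 = 3594.1 s, so it loses 6 s.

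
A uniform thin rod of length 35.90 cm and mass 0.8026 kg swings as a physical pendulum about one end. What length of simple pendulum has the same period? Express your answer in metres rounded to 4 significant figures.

0.2393 m

The equivalent simple-pendulum length is L_eq = I/(md), where I is about the pivot and d = 0.17950 m.
I_cm = (1/12)mL² = 0.0086200 kg·m², so I = I_cm + md² = 0.0086200 + 0.025860 = 0.034480 kg·m².
L_eq = 0.034480/(0.8026 × 0.17950) = 0.2393 m.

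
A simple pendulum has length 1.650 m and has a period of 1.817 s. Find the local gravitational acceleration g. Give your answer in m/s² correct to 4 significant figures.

19.73 m/s²

From T = 2π√(L/g), g = 4π²L/T² = 4π² × 1.650/1.8170² = 19.73 m/s².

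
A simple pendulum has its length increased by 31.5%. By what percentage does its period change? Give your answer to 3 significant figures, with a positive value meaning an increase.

T ∝ √L, so T'/T = √(1.315) = 1.147.
Percentage change in T = (1.147 − 1) × 100% = 14.7%.

14.7%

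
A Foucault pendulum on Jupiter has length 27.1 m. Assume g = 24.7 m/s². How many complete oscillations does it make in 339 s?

51

T = 2π√(L/g) = 2π√(27.1/24.7) = 6.581 s.
Number of complete oscillations = ⌊339/6.581⌋ = ⌊51.51⌋ = 51.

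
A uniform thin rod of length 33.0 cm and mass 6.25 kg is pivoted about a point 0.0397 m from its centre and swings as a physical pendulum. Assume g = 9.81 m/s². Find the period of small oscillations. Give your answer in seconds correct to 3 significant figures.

1.04 s

For a physical pendulum T = 2π√(I/(mgd)), with d = 0.03970 m from pivot to centre of mass.
I_cm = mL²/12 = 6.25 × 0.330²/12 = 0.05672 kg·m²; I = I_cm + md² = 0.05672 + 6.25 × 0.03970² = 0.06657 kg·m².
T = 2π√(0.06657/(6.25 × 9.81 × 0.03970)) = 1.04 s.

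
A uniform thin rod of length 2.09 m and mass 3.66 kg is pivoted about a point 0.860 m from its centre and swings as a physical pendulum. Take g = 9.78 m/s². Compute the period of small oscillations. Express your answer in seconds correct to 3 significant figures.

For a physical pendulum T = 2π√(I/(mgd)), with d = 0.8600 m from pivot to centre of mass.
I_cm = mL²/12 = 3.66 × 2.09²/12 = 1.332 kg·m²; I = I_cm + md² = 1.332 + 3.66 × 0.8600² = 4.039 kg·m².
T = 2π√(4.039/(3.66 × 9.78 × 0.8600)) = 2.28 s.

2.28 s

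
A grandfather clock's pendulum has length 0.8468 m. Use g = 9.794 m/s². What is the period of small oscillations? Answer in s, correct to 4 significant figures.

1.848 s

T = 2π√(L/g) = 2π√(0.8468/9.794) = 2π × 0.29404 = 1.848 s.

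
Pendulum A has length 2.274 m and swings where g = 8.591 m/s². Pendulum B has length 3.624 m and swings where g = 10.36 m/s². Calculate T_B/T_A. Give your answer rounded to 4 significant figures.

T = 2π√(L/g), so T_B/T_A = √((L_B/g_B)/(L_A/g_A)) = √((3.624/10.36)/(2.274/8.591)) = 1.150.

1.150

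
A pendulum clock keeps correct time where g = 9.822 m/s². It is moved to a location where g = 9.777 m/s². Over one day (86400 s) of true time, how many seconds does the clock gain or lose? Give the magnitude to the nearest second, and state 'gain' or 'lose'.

lose 198 s

The clock's period scales as T ∝ 1/√g, so T'/T = √(9.822/9.777) = 1.00230.
In 86400 s of true time the clock registers 86400/1.00230 = 86201.8 s, so it loses 198 s.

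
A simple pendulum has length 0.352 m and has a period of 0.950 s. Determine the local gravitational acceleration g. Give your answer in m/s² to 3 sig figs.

15.4 m/s²

From T = 2π√(L/g), g = 4π²L/T² = 4π² × 0.352/0.9500² = 15.4 m/s².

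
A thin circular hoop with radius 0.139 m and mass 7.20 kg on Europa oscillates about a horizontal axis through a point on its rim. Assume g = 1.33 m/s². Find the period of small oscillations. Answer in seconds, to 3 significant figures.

2.87 s

I_cm = mr² = 0.1391 kg·m². The pivot is at distance d = 0.139 m from the centre of mass.
By the parallel-axis theorem, I = I_cm + md² = 0.1391 + 0.1391 = 0.2782 kg·m².
T = 2π√(I/(mgd)) = 2π√(0.2782/(7.20 × 1.33 × 0.139)) = 2.87 s.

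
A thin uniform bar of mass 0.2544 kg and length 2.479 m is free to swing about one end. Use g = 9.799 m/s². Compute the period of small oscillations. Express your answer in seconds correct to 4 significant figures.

2.580 s

For a physical pendulum T = 2π√(I/(mgd)), with d = 1.2395 m from pivot to centre of mass.
I_cm = mL²/12 = 0.2544 × 2.479²/12 = 0.13028 kg·m²; I = I_cm + md² = 0.13028 + 0.2544 × 1.2395² = 0.52113 kg·m².
T = 2π√(0.52113/(0.2544 × 9.799 × 1.2395)) = 2.580 s.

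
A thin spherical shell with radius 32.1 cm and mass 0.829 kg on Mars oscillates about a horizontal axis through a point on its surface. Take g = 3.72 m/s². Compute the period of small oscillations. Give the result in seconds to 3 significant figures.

I_cm = (2/3)mr² = 0.05695 kg·m². The pivot is at distance d = 0.321 m from the centre of mass.
By the parallel-axis theorem, I = I_cm + md² = 0.05695 + 0.08542 = 0.1424 kg·m².
T = 2π√(I/(mgd)) = 2π√(0.1424/(0.829 × 3.72 × 0.321)) = 2.38 s.

2.38 s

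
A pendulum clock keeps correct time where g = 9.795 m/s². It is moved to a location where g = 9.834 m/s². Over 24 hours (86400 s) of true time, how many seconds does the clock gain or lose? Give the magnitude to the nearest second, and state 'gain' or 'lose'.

The clock's period scales as T ∝ 1/√g, so T'/T = √(9.795/9.834) = 0.998015.
In 86400 s of true time the clock registers 86400/0.998015 = 86571.8 s, so it gains 172 s.

gain 172 s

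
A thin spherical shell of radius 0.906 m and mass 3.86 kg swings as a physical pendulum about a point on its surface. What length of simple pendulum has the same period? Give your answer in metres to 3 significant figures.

1.51 m

The equivalent simple-pendulum length is L_eq = I/(md), where I is about the pivot and d = 0.9060 m.
I_cm = (2/3)mR² = 2.112 kg·m², so I = I_cm + md² = 2.112 + 3.168 = 5.281 kg·m².
L_eq = 5.281/(3.86 × 0.9060) = 1.51 m.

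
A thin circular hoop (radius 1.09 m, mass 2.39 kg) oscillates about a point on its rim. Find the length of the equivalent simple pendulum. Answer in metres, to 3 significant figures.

The equivalent simple-pendulum length is L_eq = I/(md), where I is about the pivot and d = 1.090 m.
I_cm = mR² = 2.840 kg·m², so I = I_cm + md² = 2.840 + 2.840 = 5.679 kg·m².
L_eq = 5.679/(2.39 × 1.090) = 2.18 m.

2.18 m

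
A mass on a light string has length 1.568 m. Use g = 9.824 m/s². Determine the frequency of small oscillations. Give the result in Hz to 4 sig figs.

T = 2π√(L/g) = 2π√(1.568/9.824) = 2.5102 s, so f = 1/T = 0.3984 Hz.

0.3984 Hz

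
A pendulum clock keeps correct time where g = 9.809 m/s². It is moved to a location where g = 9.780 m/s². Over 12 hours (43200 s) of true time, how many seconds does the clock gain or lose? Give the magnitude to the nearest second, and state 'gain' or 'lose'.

lose 64 s

The clock's period scales as T ∝ 1/√g, so T'/T = √(9.809/9.780) = 1.00148.
In 43200 s of true time the clock registers 43200/1.00148 = 43136.1 s, so it loses 64 s.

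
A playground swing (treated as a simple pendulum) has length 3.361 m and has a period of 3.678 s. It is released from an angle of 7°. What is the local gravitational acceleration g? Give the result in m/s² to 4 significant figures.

9.809 m/s²

From T = 2π√(L/g), g = 4π²L/T² = 4π² × 3.361/3.6780² = 9.809 m/s².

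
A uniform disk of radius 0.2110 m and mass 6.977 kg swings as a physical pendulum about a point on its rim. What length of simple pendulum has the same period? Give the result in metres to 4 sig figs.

The equivalent simple-pendulum length is L_eq = I/(md), where I is about the pivot and d = 0.21100 m.
I_cm = ½mR² = 0.15531 kg·m², so I = I_cm + md² = 0.15531 + 0.31062 = 0.46593 kg·m².
L_eq = 0.46593/(6.977 × 0.21100) = 0.3165 m.

0.3165 m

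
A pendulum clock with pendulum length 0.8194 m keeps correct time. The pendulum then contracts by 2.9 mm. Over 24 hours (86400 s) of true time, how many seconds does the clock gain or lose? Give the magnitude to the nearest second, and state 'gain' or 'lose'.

gain 153 s

T ∝ √L, so T'/T = √(0.81650/0.8194) = 0.998229.
In 86400 s of true time the clock registers 86400/0.998229 = 86553.3 s, so it gains 153 s.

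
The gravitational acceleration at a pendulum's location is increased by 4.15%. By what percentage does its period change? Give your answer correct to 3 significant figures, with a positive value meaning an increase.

-2.01%

T ∝ 1/√g, so T'/T = 1/√(1.042) = 0.9799.
Percentage change in T = (0.9799 − 1) × 100% = -2.01%.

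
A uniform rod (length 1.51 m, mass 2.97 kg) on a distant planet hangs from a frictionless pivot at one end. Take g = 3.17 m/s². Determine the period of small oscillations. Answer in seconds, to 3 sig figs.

3.54 s

For a physical pendulum T = 2π√(I/(mgd)), with d = 0.7550 m from pivot to centre of mass.
I_cm = mL²/12 = 2.97 × 1.51²/12 = 0.5643 kg·m²; I = I_cm + md² = 0.5643 + 2.97 × 0.7550² = 2.257 kg·m².
T = 2π√(2.257/(2.97 × 3.17 × 0.7550)) = 3.54 s.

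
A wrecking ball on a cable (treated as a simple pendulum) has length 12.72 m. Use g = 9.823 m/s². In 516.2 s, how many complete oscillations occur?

T = 2π√(L/g) = 2π√(12.72/9.823) = 7.1499 s.
Number of complete oscillations = ⌊516.2/7.1499⌋ = ⌊72.197⌋ = 72.

72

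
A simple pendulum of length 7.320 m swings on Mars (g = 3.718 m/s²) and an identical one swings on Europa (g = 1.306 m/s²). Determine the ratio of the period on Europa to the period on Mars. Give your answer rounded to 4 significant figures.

T ∝ 1/√g, so T₂/T₁ = √(g₁/g₂) = √(3.718/1.306) = 1.687.

1.687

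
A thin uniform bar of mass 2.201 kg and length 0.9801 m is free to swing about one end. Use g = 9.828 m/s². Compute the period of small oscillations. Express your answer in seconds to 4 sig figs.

For a physical pendulum T = 2π√(I/(mgd)), with d = 0.49005 m from pivot to centre of mass.
I_cm = mL²/12 = 2.201 × 0.9801²/12 = 0.17619 kg·m²; I = I_cm + md² = 0.17619 + 2.201 × 0.49005² = 0.70476 kg·m².
T = 2π√(0.70476/(2.201 × 9.828 × 0.49005)) = 1.620 s.

1.620 s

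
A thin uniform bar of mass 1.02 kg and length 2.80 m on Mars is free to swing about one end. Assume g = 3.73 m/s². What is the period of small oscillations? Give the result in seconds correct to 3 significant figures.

4.44 s

For a physical pendulum T = 2π√(I/(mgd)), with d = 1.400 m from pivot to centre of mass.
I_cm = mL²/12 = 1.02 × 2.80²/12 = 0.6664 kg·m²; I = I_cm + md² = 0.6664 + 1.02 × 1.400² = 2.666 kg·m².
T = 2π√(2.666/(1.02 × 3.73 × 1.400)) = 4.44 s.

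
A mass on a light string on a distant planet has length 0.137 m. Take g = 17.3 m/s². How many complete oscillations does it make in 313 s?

T = 2π√(L/g) = 2π√(0.137/17.3) = 0.5591 s.
Number of complete oscillations = ⌊313/0.5591⌋ = ⌊559.8⌋ = 559.

559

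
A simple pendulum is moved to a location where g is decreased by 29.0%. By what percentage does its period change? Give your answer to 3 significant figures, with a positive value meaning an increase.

T ∝ 1/√g, so T'/T = 1/√(0.7100) = 1.187.
Percentage change in T = (1.187 − 1) × 100% = 18.7%.

18.7%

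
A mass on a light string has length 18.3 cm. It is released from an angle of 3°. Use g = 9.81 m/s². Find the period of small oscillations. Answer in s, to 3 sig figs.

T = 2π√(L/g) = 2π√(0.183/9.81) = 2π × 0.1366 = 0.858 s.

0.858 s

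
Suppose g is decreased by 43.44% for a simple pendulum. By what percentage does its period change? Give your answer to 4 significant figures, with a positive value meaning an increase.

T ∝ 1/√g, so T'/T = 1/√(0.56560) = 1.3297.
Percentage change in T = (1.3297 − 1) × 100% = 32.97%.

32.97%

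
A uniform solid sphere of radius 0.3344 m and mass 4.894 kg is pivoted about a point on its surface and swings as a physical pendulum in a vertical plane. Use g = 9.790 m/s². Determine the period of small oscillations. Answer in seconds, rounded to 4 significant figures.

I_cm = (2/5)mr² = 0.21891 kg·m². The pivot is at distance d = 0.3344 m from the centre of mass.
By the parallel-axis theorem, I = I_cm + md² = 0.21891 + 0.54726 = 0.76617 kg·m².
T = 2π√(I/(mgd)) = 2π√(0.76617/(4.894 × 9.790 × 0.3344)) = 1.374 s.

1.374 s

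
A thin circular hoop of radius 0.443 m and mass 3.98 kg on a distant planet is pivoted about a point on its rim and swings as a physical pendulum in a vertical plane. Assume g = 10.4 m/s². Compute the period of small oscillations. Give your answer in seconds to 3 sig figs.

I_cm = mr² = 0.7811 kg·m². The pivot is at distance d = 0.443 m from the centre of mass.
By the parallel-axis theorem, I = I_cm + md² = 0.7811 + 0.7811 = 1.562 kg·m².
T = 2π√(I/(mgd)) = 2π√(1.562/(3.98 × 10.4 × 0.443)) = 1.83 s.

1.83 s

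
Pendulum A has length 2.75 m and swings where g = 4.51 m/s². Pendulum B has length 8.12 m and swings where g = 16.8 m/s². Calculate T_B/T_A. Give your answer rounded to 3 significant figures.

0.890

T = 2π√(L/g), so T_B/T_A = √((L_B/g_B)/(L_A/g_A)) = √((8.12/16.8)/(2.75/4.51)) = 0.890.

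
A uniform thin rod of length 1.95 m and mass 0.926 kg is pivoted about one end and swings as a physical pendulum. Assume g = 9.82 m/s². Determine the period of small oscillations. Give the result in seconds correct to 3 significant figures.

2.29 s

For a physical pendulum T = 2π√(I/(mgd)), with d = 0.9750 m from pivot to centre of mass.
I_cm = mL²/12 = 0.926 × 1.95²/12 = 0.2934 kg·m²; I = I_cm + md² = 0.2934 + 0.926 × 0.9750² = 1.174 kg·m².
T = 2π√(1.174/(0.926 × 9.82 × 0.9750)) = 2.29 s.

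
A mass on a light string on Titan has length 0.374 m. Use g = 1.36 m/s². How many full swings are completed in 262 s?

T = 2π√(L/g) = 2π√(0.374/1.36) = 3.295 s.
Number of complete oscillations = ⌊262/3.295⌋ = ⌊79.52⌋ = 79.

79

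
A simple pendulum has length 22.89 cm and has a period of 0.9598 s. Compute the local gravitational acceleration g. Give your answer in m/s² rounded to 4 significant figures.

From T = 2π√(L/g), g = 4π²L/T² = 4π² × 0.2289/0.95980² = 9.809 m/s².

9.809 m/s²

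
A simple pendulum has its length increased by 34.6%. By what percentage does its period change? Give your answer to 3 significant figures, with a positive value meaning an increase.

16.0%

T ∝ √L, so T'/T = √(1.346) = 1.160.
Percentage change in T = (1.160 − 1) × 100% = 16.0%.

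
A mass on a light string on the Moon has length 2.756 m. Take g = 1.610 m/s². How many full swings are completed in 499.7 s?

60

T = 2π√(L/g) = 2π√(2.756/1.610) = 8.2207 s.
Number of complete oscillations = ⌊499.7/8.2207⌋ = ⌊60.786⌋ = 60.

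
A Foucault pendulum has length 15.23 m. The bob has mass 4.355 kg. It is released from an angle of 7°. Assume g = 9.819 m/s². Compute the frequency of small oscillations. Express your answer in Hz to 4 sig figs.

0.1278 Hz

T = 2π√(L/g) = 2π√(15.23/9.819) = 7.8252 s, so f = 1/T = 0.1278 Hz.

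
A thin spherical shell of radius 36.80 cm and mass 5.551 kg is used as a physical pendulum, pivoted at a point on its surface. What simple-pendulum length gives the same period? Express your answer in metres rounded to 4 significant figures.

The equivalent simple-pendulum length is L_eq = I/(md), where I is about the pivot and d = 0.36800 m.
I_cm = (2/3)mR² = 0.50116 kg·m², so I = I_cm + md² = 0.50116 + 0.75174 = 1.2529 kg·m².
L_eq = 1.2529/(5.551 × 0.36800) = 0.6133 m.

0.6133 m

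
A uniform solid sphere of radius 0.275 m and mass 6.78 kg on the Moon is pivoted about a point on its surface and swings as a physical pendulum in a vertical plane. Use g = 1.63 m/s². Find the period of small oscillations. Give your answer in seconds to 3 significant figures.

I_cm = (2/5)mr² = 0.2051 kg·m². The pivot is at distance d = 0.275 m from the centre of mass.
By the parallel-axis theorem, I = I_cm + md² = 0.2051 + 0.5127 = 0.7178 kg·m².
T = 2π√(I/(mgd)) = 2π√(0.7178/(6.78 × 1.63 × 0.275)) = 3.05 s.

3.05 s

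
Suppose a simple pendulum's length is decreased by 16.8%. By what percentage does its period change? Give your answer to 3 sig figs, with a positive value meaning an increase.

-8.79%

T ∝ √L, so T'/T = √(0.8320) = 0.9121.
Percentage change in T = (0.9121 − 1) × 100% = -8.79%.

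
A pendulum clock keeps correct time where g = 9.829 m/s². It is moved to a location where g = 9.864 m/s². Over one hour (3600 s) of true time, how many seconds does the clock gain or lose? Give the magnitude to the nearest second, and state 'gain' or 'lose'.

gain 6 s

The clock's period scales as T ∝ 1/√g, so T'/T = √(9.829/9.864) = 0.998224.
In 3600 s of true time the clock registers 3600/0.998224 = 3606.4 s, so it gains 6 s.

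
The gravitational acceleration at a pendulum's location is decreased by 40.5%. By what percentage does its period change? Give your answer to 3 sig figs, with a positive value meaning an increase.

T ∝ 1/√g, so T'/T = 1/√(0.5950) = 1.296.
Percentage change in T = (1.296 − 1) × 100% = 29.6%.

29.6%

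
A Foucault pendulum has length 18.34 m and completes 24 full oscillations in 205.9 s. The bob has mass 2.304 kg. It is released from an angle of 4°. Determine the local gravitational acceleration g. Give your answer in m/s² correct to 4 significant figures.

9.837 m/s²

T = 205.9/24 = 8.5792 s.
From T = 2π√(L/g), g = 4π²L/T² = 4π² × 18.34/8.5792² = 9.837 m/s².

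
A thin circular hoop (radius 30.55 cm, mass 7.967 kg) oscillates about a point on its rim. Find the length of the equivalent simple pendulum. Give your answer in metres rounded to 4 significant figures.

0.6110 m

The equivalent simple-pendulum length is L_eq = I/(md), where I is about the pivot and d = 0.30550 m.
I_cm = mR² = 0.74356 kg·m², so I = I_cm + md² = 0.74356 + 0.74356 = 1.4871 kg·m².
L_eq = 1.4871/(7.967 × 0.30550) = 0.6110 m.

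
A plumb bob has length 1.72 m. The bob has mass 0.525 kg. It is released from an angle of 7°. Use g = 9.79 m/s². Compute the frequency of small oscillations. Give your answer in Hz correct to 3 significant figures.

0.380 Hz

T = 2π√(L/g) = 2π√(1.72/9.79) = 2.634 s, so f = 1/T = 0.380 Hz.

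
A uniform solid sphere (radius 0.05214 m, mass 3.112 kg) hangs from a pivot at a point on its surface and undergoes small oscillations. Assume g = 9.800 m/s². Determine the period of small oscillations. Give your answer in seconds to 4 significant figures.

0.5423 s

I_cm = (2/5)mr² = 0.0033841 kg·m². The pivot is at distance d = 0.05214 m from the centre of mass.
By the parallel-axis theorem, I = I_cm + md² = 0.0033841 + 0.0084602 = 0.011844 kg·m².
T = 2π√(I/(mgd)) = 2π√(0.011844/(3.112 × 9.800 × 0.05214)) = 0.5423 s.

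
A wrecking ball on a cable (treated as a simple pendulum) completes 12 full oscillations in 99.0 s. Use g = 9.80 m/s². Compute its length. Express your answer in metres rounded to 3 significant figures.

16.9 m

T = 99.0/12 = 8.250 s.
From T = 2π√(L/g), L = gT²/(4π²) = 9.80 × 8.250²/(4π²) = 16.9 m.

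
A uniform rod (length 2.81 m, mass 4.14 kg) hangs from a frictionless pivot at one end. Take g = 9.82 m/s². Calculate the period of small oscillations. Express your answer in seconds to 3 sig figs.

For a physical pendulum T = 2π√(I/(mgd)), with d = 1.405 m from pivot to centre of mass.
I_cm = mL²/12 = 4.14 × 2.81²/12 = 2.724 kg·m²; I = I_cm + md² = 2.724 + 4.14 × 1.405² = 10.90 kg·m².
T = 2π√(10.90/(4.14 × 9.82 × 1.405)) = 2.74 s.

2.74 s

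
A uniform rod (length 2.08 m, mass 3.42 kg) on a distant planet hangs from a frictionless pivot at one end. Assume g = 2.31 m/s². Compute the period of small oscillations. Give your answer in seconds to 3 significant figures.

4.87 s

For a physical pendulum T = 2π√(I/(mgd)), with d = 1.040 m from pivot to centre of mass.
I_cm = mL²/12 = 3.42 × 2.08²/12 = 1.233 kg·m²; I = I_cm + md² = 1.233 + 3.42 × 1.040² = 4.932 kg·m².
T = 2π√(4.932/(3.42 × 2.31 × 1.040)) = 4.87 s.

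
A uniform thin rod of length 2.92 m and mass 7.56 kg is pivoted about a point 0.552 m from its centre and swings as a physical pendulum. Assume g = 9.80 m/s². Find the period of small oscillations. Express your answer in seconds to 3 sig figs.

For a physical pendulum T = 2π√(I/(mgd)), with d = 0.5520 m from pivot to centre of mass.
I_cm = mL²/12 = 7.56 × 2.92²/12 = 5.372 kg·m²; I = I_cm + md² = 5.372 + 7.56 × 0.5520² = 7.675 kg·m².
T = 2π√(7.675/(7.56 × 9.80 × 0.5520)) = 2.72 s.

2.72 s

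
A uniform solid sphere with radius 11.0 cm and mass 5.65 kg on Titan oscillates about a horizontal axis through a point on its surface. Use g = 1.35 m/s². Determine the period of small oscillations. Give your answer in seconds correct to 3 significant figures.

2.12 s

I_cm = (2/5)mr² = 0.02735 kg·m². The pivot is at distance d = 0.110 m from the centre of mass.
By the parallel-axis theorem, I = I_cm + md² = 0.02735 + 0.06837 = 0.09571 kg·m².
T = 2π√(I/(mgd)) = 2π√(0.09571/(5.65 × 1.35 × 0.110)) = 2.12 s.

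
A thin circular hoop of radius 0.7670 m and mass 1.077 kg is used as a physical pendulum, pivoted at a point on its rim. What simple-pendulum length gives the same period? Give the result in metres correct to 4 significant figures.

The equivalent simple-pendulum length is L_eq = I/(md), where I is about the pivot and d = 0.76700 m.
I_cm = mR² = 0.63359 kg·m², so I = I_cm + md² = 0.63359 + 0.63359 = 1.2672 kg·m².
L_eq = 1.2672/(1.077 × 0.76700) = 1.534 m.

1.534 m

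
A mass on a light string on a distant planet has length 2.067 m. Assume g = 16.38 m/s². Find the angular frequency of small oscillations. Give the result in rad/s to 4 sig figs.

ω = √(g/L) = √(16.38/2.067) = 2.815 rad/s.

2.815 rad/s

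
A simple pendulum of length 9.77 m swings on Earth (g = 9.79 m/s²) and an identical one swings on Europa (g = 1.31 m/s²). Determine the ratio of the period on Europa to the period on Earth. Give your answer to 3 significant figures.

T ∝ 1/√g, so T₂/T₁ = √(g₁/g₂) = √(9.79/1.31) = 2.73.

2.73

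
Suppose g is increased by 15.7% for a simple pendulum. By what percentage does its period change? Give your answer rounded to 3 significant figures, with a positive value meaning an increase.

-7.03%

T ∝ 1/√g, so T'/T = 1/√(1.157) = 0.9297.
Percentage change in T = (0.9297 − 1) × 100% = -7.03%.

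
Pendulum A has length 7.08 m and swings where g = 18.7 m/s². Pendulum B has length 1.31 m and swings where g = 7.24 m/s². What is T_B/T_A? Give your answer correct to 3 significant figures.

T = 2π√(L/g), so T_B/T_A = √((L_B/g_B)/(L_A/g_A)) = √((1.31/7.24)/(7.08/18.7)) = 0.691.

0.691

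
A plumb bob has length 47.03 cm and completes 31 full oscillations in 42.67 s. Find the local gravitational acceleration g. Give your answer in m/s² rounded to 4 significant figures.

9.800 m/s²

T = 42.67/31 = 1.3765 s.
From T = 2π√(L/g), g = 4π²L/T² = 4π² × 0.4703/1.3765² = 9.800 m/s².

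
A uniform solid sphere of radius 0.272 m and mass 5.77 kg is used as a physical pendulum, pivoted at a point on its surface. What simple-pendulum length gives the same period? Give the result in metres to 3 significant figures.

0.381 m

The equivalent simple-pendulum length is L_eq = I/(md), where I is about the pivot and d = 0.2720 m.
I_cm = (2/5)mR² = 0.1708 kg·m², so I = I_cm + md² = 0.1708 + 0.4269 = 0.5976 kg·m².
L_eq = 0.5976/(5.77 × 0.2720) = 0.381 m.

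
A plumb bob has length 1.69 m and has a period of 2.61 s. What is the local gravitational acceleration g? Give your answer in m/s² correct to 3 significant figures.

9.79 m/s²

From T = 2π√(L/g), g = 4π²L/T² = 4π² × 1.69/2.610² = 9.79 m/s².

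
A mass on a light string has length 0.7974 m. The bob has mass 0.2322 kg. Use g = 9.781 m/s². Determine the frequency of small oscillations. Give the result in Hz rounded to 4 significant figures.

T = 2π√(L/g) = 2π√(0.7974/9.781) = 1.7940 s, so f = 1/T = 0.5574 Hz.

0.5574 Hz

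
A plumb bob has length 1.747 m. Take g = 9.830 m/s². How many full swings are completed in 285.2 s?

107

T = 2π√(L/g) = 2π√(1.747/9.830) = 2.6488 s.
Number of complete oscillations = ⌊285.2/2.6488⌋ = ⌊107.67⌋ = 107.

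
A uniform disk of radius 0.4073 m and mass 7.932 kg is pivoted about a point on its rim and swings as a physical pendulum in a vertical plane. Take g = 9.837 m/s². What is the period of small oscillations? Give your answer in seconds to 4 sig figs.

1.566 s

I_cm = ½mr² = 0.65793 kg·m². The pivot is at distance d = 0.4073 m from the centre of mass.
By the parallel-axis theorem, I = I_cm + md² = 0.65793 + 1.3159 = 1.9738 kg·m².
T = 2π√(I/(mgd)) = 2π√(1.9738/(7.932 × 9.837 × 0.4073)) = 1.566 s.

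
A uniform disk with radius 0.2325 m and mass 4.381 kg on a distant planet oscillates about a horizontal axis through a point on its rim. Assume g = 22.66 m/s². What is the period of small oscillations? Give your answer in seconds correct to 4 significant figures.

I_cm = ½mr² = 0.11841 kg·m². The pivot is at distance d = 0.2325 m from the centre of mass.
By the parallel-axis theorem, I = I_cm + md² = 0.11841 + 0.23682 = 0.35523 kg·m².
T = 2π√(I/(mgd)) = 2π√(0.35523/(4.381 × 22.66 × 0.2325)) = 0.7795 s.

0.7795 s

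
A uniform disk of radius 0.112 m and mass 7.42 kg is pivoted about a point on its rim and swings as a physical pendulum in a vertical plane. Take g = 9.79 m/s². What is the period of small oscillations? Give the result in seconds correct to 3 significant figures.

I_cm = ½mr² = 0.04654 kg·m². The pivot is at distance d = 0.112 m from the centre of mass.
By the parallel-axis theorem, I = I_cm + md² = 0.04654 + 0.09308 = 0.1396 kg·m².
T = 2π√(I/(mgd)) = 2π√(0.1396/(7.42 × 9.79 × 0.112)) = 0.823 s.

0.823 s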